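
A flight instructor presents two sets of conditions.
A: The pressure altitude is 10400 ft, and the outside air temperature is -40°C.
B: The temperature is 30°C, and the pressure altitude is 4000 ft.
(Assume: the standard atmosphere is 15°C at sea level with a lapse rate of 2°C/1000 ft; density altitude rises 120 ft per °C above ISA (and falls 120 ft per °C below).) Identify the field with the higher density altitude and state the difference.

A: ISA temp = -5.8°C, deviation -34.2°C, DA = 10400 + 120 × (-34.2) = 6296 ft.
B: ISA temp = 7°C, deviation +23°C, DA = 4000 + 120 × 23 = 6760 ft.
B is higher by 6760 − 6296 = 464 ft.

B by 464 ft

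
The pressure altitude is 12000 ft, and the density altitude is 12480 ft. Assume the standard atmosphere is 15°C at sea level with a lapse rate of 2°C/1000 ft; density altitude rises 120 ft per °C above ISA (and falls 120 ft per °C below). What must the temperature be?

Density altitude − pressure altitude = 12480 − 12000 = +480 ft.
At 120 ft/°C that is an ISA deviation of 480/120 = +4°C.
ISA temperature at 12000 ft = 15 − 2 × (12000/1000) = -9°C.
OAT = ISA + deviation = -9 + (+4) = -5°C.

-5°C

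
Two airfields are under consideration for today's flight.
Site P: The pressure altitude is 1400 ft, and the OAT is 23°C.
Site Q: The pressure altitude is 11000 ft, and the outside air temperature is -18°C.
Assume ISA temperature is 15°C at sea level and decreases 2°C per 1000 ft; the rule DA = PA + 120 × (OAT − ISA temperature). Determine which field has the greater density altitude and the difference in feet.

Site Q by 6984 ft

Site P: ISA temp = 12.2°C, deviation +10.8°C, DA = 1400 + 120 × 10.8 = 2696 ft.
Site Q: ISA temp = -7°C, deviation -11°C, DA = 11000 + 120 × (-11) = 9680 ft.
Site Q is higher by 9680 − 2696 = 6984 ft.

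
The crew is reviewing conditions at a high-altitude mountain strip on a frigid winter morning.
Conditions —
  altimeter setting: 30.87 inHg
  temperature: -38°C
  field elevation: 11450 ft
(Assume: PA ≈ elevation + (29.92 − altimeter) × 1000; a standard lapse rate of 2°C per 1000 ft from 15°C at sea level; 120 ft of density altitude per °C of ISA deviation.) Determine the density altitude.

Pressure altitude = 11450 + (29.92 − 30.87) × 1000 = 11450 + (-950) = 10500 ft.
ISA temperature at 10500 ft = 15 − 2 × (10500/1000) = -6°C.
ISA deviation = -38 − (-6) = -32°C.
Density altitude = 10500 + 120 × (-32) = 6660 ft.

6660 ft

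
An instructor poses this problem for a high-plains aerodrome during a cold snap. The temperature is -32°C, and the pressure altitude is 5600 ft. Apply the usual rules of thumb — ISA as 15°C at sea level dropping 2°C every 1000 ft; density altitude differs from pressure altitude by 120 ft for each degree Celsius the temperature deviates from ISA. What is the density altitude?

1304 ft

ISA temperature at 5600 ft = 15 − 2 × (5600/1000) = 3.8°C.
ISA deviation = -32 − 3.8 = -35.8°C.
Density altitude = 5600 + 120 × (-35.8) = 5600 + (-4296) = 1304 ft.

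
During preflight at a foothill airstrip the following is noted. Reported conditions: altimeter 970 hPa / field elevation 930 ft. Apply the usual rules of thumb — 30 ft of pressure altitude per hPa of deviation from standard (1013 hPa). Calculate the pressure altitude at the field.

2220 ft

Pressure correction = (1013 − 970) × 30 = +1290 ft.
Pressure altitude = 930 + (+1290) = 2220 ft.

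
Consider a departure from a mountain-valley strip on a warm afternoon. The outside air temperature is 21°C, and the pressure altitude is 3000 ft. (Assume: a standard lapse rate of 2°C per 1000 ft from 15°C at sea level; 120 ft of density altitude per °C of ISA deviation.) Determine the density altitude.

ISA temperature at 3000 ft = 15 − 2 × (3000/1000) = 9°C.
ISA deviation = 21 − 9 = +12°C.
Density altitude = 3000 + 120 × (12) = 3000 + (+1440) = 4440 ft.

4440 ft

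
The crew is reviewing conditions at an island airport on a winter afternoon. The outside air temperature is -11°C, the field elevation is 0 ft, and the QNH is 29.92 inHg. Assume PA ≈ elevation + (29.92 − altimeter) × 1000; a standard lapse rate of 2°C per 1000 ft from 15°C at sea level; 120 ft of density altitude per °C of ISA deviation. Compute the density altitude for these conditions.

-3120 ft

Pressure altitude = 0 + (29.92 − 29.92) × 1000 = 0 + (0) = 0 ft.
ISA temperature at 0 ft = 15 − 2 × (0/1000) = 15°C.
ISA deviation = -11 − 15 = -26°C.
Density altitude = 0 + 120 × (-26) = -3120 ft.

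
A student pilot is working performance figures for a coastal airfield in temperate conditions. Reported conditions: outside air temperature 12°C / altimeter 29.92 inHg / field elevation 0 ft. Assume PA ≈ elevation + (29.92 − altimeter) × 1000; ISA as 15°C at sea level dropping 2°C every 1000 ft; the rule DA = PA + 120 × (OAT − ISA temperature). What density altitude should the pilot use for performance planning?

Pressure altitude = 0 + (29.92 − 29.92) × 1000 = 0 + (0) = 0 ft.
ISA temperature at 0 ft = 15 − 2 × (0/1000) = 15°C.
ISA deviation = 12 − 15 = -3°C.
Density altitude = 0 + 120 × (-3) = -360 ft.

-360 ft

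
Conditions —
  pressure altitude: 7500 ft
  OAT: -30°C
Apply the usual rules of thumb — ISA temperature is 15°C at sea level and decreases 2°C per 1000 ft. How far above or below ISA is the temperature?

ISA-30°C

ISA temperature at 7500 ft = 15 − 2 × (7500/1000) = 0°C.
Deviation = OAT − ISA = -30 − 0 = -30°C.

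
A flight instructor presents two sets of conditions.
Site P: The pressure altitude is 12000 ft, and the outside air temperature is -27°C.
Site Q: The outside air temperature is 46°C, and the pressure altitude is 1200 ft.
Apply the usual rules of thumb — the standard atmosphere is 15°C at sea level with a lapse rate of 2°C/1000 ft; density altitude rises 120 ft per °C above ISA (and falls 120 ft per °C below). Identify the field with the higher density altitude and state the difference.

Site P: ISA temp = -9°C, deviation -18°C, DA = 12000 + 120 × (-18) = 9840 ft.
Site Q: ISA temp = 12.6°C, deviation +33.4°C, DA = 1200 + 120 × 33.4 = 5208 ft.
Site P is higher by 9840 − 5208 = 4632 ft.

Site P by 4632 ft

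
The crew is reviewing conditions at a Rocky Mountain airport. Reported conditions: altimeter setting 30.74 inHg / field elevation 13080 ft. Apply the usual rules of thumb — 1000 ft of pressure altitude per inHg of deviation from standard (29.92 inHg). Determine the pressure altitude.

12260 ft

Pressure correction = (29.92 − 30.74) × 1000 = -820 ft.
Pressure altitude = 13080 + (-820) = 12260 ft.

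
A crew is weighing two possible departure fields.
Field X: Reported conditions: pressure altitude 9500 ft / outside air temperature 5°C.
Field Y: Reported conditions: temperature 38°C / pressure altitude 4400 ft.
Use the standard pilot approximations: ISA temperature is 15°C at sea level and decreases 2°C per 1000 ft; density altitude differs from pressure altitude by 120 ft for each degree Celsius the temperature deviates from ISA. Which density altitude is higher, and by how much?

Field X by 2364 ft

Field X: ISA temp = -4°C, deviation +9°C, DA = 9500 + 120 × 9 = 10580 ft.
Field Y: ISA temp = 6.2°C, deviation +31.8°C, DA = 4400 + 120 × 31.8 = 8216 ft.
Field X is higher by 10580 − 8216 = 2364 ft.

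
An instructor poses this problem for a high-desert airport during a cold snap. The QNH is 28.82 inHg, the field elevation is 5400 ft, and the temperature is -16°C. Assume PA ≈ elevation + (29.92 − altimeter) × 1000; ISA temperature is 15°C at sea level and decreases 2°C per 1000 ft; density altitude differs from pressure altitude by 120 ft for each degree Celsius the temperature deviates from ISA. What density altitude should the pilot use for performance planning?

4340 ft

Pressure altitude = 5400 + (29.92 − 28.82) × 1000 = 5400 + (+1100) = 6500 ft.
ISA temperature at 6500 ft = 15 − 2 × (6500/1000) = 2°C.
ISA deviation = -16 − 2 = -18°C.
Density altitude = 6500 + 120 × (-18) = 4340 ft.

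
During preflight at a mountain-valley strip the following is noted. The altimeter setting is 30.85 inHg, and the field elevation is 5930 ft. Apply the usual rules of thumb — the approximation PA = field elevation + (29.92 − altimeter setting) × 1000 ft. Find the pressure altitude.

Pressure correction = (29.92 − 30.85) × 1000 = -930 ft.
Pressure altitude = 5930 + (-930) = 5000 ft.

5000 ft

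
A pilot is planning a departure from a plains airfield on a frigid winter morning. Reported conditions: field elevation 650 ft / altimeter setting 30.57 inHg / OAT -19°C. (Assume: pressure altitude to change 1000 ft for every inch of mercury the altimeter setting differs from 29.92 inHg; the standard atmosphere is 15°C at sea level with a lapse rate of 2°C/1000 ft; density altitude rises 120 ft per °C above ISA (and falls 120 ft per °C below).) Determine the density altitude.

-4080 ft

Pressure altitude = 650 + (29.92 − 30.57) × 1000 = 650 + (-650) = 0 ft.
ISA temperature at 0 ft = 15 − 2 × (0/1000) = 15°C.
ISA deviation = -19 − 15 = -34°C.
Density altitude = 0 + 120 × (-34) = -4080 ft.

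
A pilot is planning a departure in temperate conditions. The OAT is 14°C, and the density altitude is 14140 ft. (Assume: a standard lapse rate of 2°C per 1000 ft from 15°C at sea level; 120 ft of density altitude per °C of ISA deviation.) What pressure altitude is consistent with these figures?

11500 ft

DA = PA + 120 × (OAT − (15 − 2·PA/1000)) = PA + 120·OAT − 1800 + 0.24·PA = 1.24·PA + 120·OAT − 1800.
So 1.24·PA = 14140 − 120 × 14 + 1800 = 14260.
PA = 14260 / 1.24 = 11500 ft.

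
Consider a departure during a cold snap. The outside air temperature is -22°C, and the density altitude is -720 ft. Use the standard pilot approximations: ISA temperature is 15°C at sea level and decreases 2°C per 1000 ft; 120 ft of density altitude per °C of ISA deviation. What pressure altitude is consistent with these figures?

DA = PA + 120 × (OAT − (15 − 2·PA/1000)) = PA + 120·OAT − 1800 + 0.24·PA = 1.24·PA + 120·OAT − 1800.
So 1.24·PA = -720 − 120 × (-22) + 1800 = 3720.
PA = 3720 / 1.24 = 3000 ft.

3000 ft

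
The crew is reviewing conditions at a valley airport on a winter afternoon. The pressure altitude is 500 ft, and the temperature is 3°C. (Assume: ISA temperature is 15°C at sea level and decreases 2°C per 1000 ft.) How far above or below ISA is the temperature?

ISA temperature at 500 ft = 15 − 2 × (500/1000) = 14°C.
Deviation = OAT − ISA = 3 − 14 = -11°C.

ISA-11°C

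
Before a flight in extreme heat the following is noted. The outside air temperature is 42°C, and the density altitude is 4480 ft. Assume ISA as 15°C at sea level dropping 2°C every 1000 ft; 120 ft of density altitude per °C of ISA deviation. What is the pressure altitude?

DA = PA + 120 × (OAT − (15 − 2·PA/1000)) = PA + 120·OAT − 1800 + 0.24·PA = 1.24·PA + 120·OAT − 1800.
So 1.24·PA = 4480 − 120 × 42 + 1800 = 1240.
PA = 1240 / 1.24 = 1000 ft.

1000 ft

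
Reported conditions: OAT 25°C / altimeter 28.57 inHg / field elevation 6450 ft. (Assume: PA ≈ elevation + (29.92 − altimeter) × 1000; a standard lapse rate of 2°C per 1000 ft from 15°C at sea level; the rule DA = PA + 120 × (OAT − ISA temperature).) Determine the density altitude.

10872 ft

Pressure altitude = 6450 + (29.92 − 28.57) × 1000 = 6450 + (+1350) = 7800 ft.
ISA temperature at 7800 ft = 15 − 2 × (7800/1000) = -0.6°C.
ISA deviation = 25 − (-0.6) = +25.6°C.
Density altitude = 7800 + 120 × (25.6) = 10872 ft.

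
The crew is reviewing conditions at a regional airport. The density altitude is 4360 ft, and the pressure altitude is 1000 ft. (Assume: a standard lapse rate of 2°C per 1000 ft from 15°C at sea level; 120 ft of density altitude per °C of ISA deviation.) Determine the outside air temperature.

Density altitude − pressure altitude = 4360 − 1000 = +3360 ft.
At 120 ft/°C that is an ISA deviation of 3360/120 = +28°C.
ISA temperature at 1000 ft = 15 − 2 × (1000/1000) = 13°C.
OAT = ISA + deviation = 13 + (+28) = 41°C.

41°C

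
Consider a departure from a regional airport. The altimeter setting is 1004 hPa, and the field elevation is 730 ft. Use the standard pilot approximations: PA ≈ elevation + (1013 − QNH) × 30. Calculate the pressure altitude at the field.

1000 ft

Pressure correction = (1013 − 1004) × 30 = +270 ft.
Pressure altitude = 730 + (+270) = 1000 ft.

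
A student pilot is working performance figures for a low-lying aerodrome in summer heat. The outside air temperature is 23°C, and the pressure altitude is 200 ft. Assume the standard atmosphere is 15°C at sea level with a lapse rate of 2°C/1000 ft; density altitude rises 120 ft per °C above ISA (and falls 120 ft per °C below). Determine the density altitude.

1208 ft

ISA temperature at 200 ft = 15 − 2 × (200/1000) = 14.6°C.
ISA deviation = 23 − 14.6 = +8.4°C.
Density altitude = 200 + 120 × (8.4) = 200 + (+1008) = 1208 ft.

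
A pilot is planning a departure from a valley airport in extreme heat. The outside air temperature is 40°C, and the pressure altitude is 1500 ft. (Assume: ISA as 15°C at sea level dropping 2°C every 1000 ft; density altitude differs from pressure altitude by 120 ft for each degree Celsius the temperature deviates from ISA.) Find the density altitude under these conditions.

ISA temperature at 1500 ft = 15 − 2 × (1500/1000) = 12°C.
ISA deviation = 40 − 12 = +28°C.
Density altitude = 1500 + 120 × (28) = 1500 + (+3360) = 4860 ft.

4860 ft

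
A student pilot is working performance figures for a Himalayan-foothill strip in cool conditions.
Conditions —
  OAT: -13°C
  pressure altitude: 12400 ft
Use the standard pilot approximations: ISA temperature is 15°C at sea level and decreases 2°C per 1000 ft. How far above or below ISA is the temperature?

ISA temperature at 12400 ft = 15 − 2 × (12400/1000) = -9.8°C.
Deviation = OAT − ISA = -13 − (-9.8) = -3.2°C.

ISA-3.2°C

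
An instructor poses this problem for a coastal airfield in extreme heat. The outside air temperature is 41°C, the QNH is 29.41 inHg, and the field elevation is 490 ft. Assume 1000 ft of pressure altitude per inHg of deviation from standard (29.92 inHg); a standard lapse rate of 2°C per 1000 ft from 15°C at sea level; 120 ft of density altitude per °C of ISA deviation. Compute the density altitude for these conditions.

4360 ft

Pressure altitude = 490 + (29.92 − 29.41) × 1000 = 490 + (+510) = 1000 ft.
ISA temperature at 1000 ft = 15 − 2 × (1000/1000) = 13°C.
ISA deviation = 41 − 13 = +28°C.
Density altitude = 1000 + 120 × (28) = 4360 ft.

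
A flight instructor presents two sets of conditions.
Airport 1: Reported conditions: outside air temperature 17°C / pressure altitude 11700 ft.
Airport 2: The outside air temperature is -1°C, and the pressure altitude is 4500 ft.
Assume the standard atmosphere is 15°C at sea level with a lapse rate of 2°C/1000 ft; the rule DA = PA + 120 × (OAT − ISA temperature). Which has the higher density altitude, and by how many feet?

Airport 1 by 11088 ft

Airport 1: ISA temp = -8.4°C, deviation +25.4°C, DA = 11700 + 120 × 25.4 = 14748 ft.
Airport 2: ISA temp = 6°C, deviation -7°C, DA = 4500 + 120 × (-7) = 3660 ft.
Airport 1 is higher by 14748 − 3660 = 11088 ft.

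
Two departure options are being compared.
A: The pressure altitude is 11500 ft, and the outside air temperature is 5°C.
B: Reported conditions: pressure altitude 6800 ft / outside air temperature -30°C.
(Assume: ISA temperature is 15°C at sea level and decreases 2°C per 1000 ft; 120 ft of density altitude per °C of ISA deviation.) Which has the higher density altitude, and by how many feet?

A: ISA temp = -8°C, deviation +13°C, DA = 11500 + 120 × 13 = 13060 ft.
B: ISA temp = 1.4°C, deviation -31.4°C, DA = 6800 + 120 × (-31.4) = 3032 ft.
A is higher by 13060 − 3032 = 10028 ft.

A by 10028 ft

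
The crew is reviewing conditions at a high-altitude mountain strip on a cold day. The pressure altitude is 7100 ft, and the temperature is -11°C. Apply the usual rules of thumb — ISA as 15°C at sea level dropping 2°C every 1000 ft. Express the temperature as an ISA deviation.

ISA-11.8°C

ISA temperature at 7100 ft = 15 − 2 × (7100/1000) = 0.8°C.
Deviation = OAT − ISA = -11 − 0.8 = -11.8°C.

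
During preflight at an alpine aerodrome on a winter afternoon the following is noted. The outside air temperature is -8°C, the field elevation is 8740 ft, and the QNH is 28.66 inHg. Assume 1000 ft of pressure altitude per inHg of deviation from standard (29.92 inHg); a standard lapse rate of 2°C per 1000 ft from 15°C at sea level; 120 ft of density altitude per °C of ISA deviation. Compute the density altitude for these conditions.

9640 ft

Pressure altitude = 8740 + (29.92 − 28.66) × 1000 = 8740 + (+1260) = 10000 ft.
ISA temperature at 10000 ft = 15 − 2 × (10000/1000) = -5°C.
ISA deviation = -8 − (-5) = -3°C.
Density altitude = 10000 + 120 × (-3) = 9640 ft.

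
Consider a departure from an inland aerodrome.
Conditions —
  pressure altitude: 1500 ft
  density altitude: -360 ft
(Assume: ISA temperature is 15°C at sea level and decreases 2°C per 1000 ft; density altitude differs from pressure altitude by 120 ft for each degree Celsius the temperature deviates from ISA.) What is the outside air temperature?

Density altitude − pressure altitude = -360 − 1500 = -1860 ft.
At 120 ft/°C that is an ISA deviation of -1860/120 = -15.5°C.
ISA temperature at 1500 ft = 15 − 2 × (1500/1000) = 12°C.
OAT = ISA + deviation = 12 + (-15.5) = -3.5°C.

-3.5°C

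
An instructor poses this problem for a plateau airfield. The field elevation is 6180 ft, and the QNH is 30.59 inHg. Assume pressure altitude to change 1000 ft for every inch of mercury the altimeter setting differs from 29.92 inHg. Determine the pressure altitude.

Pressure correction = (29.92 − 30.59) × 1000 = -670 ft.
Pressure altitude = 6180 + (-670) = 5510 ft.

5510 ft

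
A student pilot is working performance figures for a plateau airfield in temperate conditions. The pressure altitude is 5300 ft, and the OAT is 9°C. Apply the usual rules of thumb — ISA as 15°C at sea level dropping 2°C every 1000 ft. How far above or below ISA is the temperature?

ISA+4.6°C

ISA temperature at 5300 ft = 15 − 2 × (5300/1000) = 4.4°C.
Deviation = OAT − ISA = 9 − 4.4 = +4.6°C.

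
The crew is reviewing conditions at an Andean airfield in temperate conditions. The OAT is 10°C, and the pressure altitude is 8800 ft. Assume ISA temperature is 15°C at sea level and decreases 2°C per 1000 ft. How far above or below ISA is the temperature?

ISA temperature at 8800 ft = 15 − 2 × (8800/1000) = -2.6°C.
Deviation = OAT − ISA = 10 − (-2.6) = +12.6°C.

ISA+12.6°C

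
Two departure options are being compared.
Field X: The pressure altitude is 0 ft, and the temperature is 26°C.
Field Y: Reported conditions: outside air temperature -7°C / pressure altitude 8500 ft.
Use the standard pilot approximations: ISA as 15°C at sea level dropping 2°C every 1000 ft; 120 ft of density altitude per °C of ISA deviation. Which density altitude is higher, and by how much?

Field X: ISA temp = 15°C, deviation +11°C, DA = 0 + 120 × 11 = 1320 ft.
Field Y: ISA temp = -2°C, deviation -5°C, DA = 8500 + 120 × (-5) = 7900 ft.
Field Y is higher by 7900 − 1320 = 6580 ft.

Field Y by 6580 ft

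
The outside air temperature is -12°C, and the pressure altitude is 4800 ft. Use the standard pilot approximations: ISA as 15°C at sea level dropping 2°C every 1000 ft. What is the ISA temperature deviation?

ISA-17.4°C

ISA temperature at 4800 ft = 15 − 2 × (4800/1000) = 5.4°C.
Deviation = OAT − ISA = -12 − 5.4 = -17.4°C.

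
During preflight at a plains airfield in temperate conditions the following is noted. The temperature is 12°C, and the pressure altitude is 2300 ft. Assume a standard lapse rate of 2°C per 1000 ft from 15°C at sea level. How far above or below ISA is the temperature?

ISA temperature at 2300 ft = 15 − 2 × (2300/1000) = 10.4°C.
Deviation = OAT − ISA = 12 − 10.4 = +1.6°C.

ISA+1.6°C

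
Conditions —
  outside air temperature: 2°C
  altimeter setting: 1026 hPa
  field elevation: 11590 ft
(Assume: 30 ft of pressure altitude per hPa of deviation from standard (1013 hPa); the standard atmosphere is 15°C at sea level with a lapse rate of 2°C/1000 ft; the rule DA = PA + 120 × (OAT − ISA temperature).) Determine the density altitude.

Pressure altitude = 11590 + (1013 − 1026) × 30 = 11590 + (-390) = 11200 ft.
ISA temperature at 11200 ft = 15 − 2 × (11200/1000) = -7.4°C.
ISA deviation = 2 − (-7.4) = +9.4°C.
Density altitude = 11200 + 120 × (9.4) = 12328 ft.

12328 ft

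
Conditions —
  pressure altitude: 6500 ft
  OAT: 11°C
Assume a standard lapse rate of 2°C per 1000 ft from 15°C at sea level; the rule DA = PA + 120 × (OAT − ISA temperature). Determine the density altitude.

7580 ft

ISA temperature at 6500 ft = 15 − 2 × (6500/1000) = 2°C.
ISA deviation = 11 − 2 = +9°C.
Density altitude = 6500 + 120 × (9) = 6500 + (+1080) = 7580 ft.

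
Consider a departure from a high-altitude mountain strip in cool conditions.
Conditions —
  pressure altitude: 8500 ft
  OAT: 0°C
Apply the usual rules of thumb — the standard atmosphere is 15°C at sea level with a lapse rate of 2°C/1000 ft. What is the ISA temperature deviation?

ISA+2°C

ISA temperature at 8500 ft = 15 − 2 × (8500/1000) = -2°C.
Deviation = OAT − ISA = 0 − (-2) = +2°C.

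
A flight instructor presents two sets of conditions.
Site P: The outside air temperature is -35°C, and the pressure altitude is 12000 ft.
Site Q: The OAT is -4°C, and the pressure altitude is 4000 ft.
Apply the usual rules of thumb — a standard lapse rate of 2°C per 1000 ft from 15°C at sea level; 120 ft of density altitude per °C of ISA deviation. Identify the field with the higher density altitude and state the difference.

Site P by 6200 ft

Site P: ISA temp = -9°C, deviation -26°C, DA = 12000 + 120 × (-26) = 8880 ft.
Site Q: ISA temp = 7°C, deviation -11°C, DA = 4000 + 120 × (-11) = 2680 ft.
Site P is higher by 8880 − 2680 = 6200 ft.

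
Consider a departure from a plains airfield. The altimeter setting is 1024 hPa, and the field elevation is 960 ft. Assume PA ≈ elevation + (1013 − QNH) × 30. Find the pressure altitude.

630 ft

Pressure correction = (1013 − 1024) × 30 = -330 ft.
Pressure altitude = 960 + (-330) = 630 ft.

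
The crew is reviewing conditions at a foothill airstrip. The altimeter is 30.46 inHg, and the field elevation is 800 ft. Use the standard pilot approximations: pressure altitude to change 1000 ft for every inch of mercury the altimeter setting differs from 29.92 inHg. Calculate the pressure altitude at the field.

260 ft

Pressure correction = (29.92 − 30.46) × 1000 = -540 ft.
Pressure altitude = 800 + (-540) = 260 ft.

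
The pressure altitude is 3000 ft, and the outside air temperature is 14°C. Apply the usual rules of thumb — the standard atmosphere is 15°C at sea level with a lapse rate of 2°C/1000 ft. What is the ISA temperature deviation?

ISA+5°C

ISA temperature at 3000 ft = 15 − 2 × (3000/1000) = 9°C.
Deviation = OAT − ISA = 14 − 9 = +5°C.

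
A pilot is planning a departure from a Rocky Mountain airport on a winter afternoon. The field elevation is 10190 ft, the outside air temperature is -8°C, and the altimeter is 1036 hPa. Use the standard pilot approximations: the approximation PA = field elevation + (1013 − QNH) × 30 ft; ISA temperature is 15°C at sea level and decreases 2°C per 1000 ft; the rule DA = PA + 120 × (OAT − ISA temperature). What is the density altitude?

Pressure altitude = 10190 + (1013 − 1036) × 30 = 10190 + (-690) = 9500 ft.
ISA temperature at 9500 ft = 15 − 2 × (9500/1000) = -4°C.
ISA deviation = -8 − (-4) = -4°C.
Density altitude = 9500 + 120 × (-4) = 9020 ft.

9020 ft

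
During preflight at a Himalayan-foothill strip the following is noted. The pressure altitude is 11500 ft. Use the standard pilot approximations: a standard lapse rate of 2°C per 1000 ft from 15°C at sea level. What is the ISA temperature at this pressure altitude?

ISA temperature = 15 − 2 × (11500/1000) = 15 − 23 = -8°C.

-8°C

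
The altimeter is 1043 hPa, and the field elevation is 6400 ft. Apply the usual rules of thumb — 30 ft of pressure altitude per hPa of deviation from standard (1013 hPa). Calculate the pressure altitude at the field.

5500 ft

Pressure correction = (1013 − 1043) × 30 = -900 ft.
Pressure altitude = 6400 + (-900) = 5500 ft.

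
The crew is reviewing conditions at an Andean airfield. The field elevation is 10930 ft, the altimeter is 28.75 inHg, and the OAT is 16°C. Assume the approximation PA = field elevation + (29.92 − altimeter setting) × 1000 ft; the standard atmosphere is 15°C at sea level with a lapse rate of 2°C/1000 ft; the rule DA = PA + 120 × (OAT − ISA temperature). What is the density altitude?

15124 ft

Pressure altitude = 10930 + (29.92 − 28.75) × 1000 = 10930 + (+1170) = 12100 ft.
ISA temperature at 12100 ft = 15 − 2 × (12100/1000) = -9.2°C.
ISA deviation = 16 − (-9.2) = +25.2°C.
Density altitude = 12100 + 120 × (25.2) = 15124 ft.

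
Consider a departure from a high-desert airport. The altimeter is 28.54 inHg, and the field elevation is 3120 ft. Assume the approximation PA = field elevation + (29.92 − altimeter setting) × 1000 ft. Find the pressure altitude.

4500 ft

Pressure correction = (29.92 − 28.54) × 1000 = +1380 ft.
Pressure altitude = 3120 + (+1380) = 4500 ft.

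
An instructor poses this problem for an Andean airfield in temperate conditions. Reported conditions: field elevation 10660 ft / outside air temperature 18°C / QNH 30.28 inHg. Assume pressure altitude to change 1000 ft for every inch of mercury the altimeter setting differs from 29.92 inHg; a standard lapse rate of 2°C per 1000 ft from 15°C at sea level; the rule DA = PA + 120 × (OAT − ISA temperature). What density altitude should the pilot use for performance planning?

Pressure altitude = 10660 + (29.92 − 30.28) × 1000 = 10660 + (-360) = 10300 ft.
ISA temperature at 10300 ft = 15 − 2 × (10300/1000) = -5.6°C.
ISA deviation = 18 − (-5.6) = +23.6°C.
Density altitude = 10300 + 120 × (23.6) = 13132 ft.

13132 ft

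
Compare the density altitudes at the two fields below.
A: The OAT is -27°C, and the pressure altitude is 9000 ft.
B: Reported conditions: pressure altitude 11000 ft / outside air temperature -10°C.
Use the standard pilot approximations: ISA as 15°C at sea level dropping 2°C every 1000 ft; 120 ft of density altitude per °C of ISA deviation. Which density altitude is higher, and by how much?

B by 4520 ft

A: ISA temp = -3°C, deviation -24°C, DA = 9000 + 120 × (-24) = 6120 ft.
B: ISA temp = -7°C, deviation -3°C, DA = 11000 + 120 × (-3) = 10640 ft.
B is higher by 10640 − 6120 = 4520 ft.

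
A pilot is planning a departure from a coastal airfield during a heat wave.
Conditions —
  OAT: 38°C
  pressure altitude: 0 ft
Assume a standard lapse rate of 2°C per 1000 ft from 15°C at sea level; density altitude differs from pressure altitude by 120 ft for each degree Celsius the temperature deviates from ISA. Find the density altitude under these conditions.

2760 ft

ISA temperature at 0 ft = 15 − 2 × (0/1000) = 15°C.
ISA deviation = 38 − 15 = +23°C.
Density altitude = 0 + 120 × (23) = 0 + (+2760) = 2760 ft.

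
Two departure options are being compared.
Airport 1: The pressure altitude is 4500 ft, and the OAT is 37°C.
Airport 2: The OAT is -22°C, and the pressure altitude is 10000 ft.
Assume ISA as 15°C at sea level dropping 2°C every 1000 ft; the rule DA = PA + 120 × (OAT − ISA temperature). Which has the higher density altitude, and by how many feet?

Airport 1 by 260 ft

Airport 1: ISA temp = 6°C, deviation +31°C, DA = 4500 + 120 × 31 = 8220 ft.
Airport 2: ISA temp = -5°C, deviation -17°C, DA = 10000 + 120 × (-17) = 7960 ft.
Airport 1 is higher by 8220 − 7960 = 260 ft.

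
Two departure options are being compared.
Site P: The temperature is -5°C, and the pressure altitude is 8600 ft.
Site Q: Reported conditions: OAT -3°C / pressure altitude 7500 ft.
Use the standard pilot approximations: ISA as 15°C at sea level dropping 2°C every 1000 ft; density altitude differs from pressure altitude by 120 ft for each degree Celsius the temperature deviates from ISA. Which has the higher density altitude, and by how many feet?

Site P by 1124 ft

Site P: ISA temp = -2.2°C, deviation -2.8°C, DA = 8600 + 120 × (-2.8) = 8264 ft.
Site Q: ISA temp = 0°C, deviation -3°C, DA = 7500 + 120 × (-3) = 7140 ft.
Site P is higher by 8264 − 7140 = 1124 ft.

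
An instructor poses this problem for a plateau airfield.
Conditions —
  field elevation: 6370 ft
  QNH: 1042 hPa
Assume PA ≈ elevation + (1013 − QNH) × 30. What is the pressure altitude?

5500 ft

Pressure correction = (1013 − 1042) × 30 = -870 ft.
Pressure altitude = 6370 + (-870) = 5500 ft.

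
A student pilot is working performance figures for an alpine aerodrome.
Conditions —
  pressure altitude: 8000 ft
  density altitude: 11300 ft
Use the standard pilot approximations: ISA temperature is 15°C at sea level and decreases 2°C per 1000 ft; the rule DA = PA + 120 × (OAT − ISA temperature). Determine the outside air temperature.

26.5°C

Density altitude − pressure altitude = 11300 − 8000 = +3300 ft.
At 120 ft/°C that is an ISA deviation of 3300/120 = +27.5°C.
ISA temperature at 8000 ft = 15 − 2 × (8000/1000) = -1°C.
OAT = ISA + deviation = -1 + (+27.5) = 26.5°C.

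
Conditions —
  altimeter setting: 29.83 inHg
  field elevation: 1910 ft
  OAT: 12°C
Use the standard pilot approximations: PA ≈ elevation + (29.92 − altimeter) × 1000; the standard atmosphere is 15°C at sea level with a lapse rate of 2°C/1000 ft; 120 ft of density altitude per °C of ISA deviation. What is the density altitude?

2120 ft

Pressure altitude = 1910 + (29.92 − 29.83) × 1000 = 1910 + (+90) = 2000 ft.
ISA temperature at 2000 ft = 15 − 2 × (2000/1000) = 11°C.
ISA deviation = 12 − 11 = +1°C.
Density altitude = 2000 + 120 × (1) = 2120 ft.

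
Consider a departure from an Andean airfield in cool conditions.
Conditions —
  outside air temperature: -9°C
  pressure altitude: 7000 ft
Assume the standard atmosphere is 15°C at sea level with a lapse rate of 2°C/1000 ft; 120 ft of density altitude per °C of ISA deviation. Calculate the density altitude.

5800 ft

ISA temperature at 7000 ft = 15 − 2 × (7000/1000) = 1°C.
ISA deviation = -9 − 1 = -10°C.
Density altitude = 7000 + 120 × (-10) = 7000 + (-1200) = 5800 ft.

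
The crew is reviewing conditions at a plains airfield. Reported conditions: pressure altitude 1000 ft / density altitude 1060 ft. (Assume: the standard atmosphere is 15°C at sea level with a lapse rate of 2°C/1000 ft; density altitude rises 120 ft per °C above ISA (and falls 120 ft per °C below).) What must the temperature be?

13.5°C

Density altitude − pressure altitude = 1060 − 1000 = +60 ft.
At 120 ft/°C that is an ISA deviation of 60/120 = +0.5°C.
ISA temperature at 1000 ft = 15 − 2 × (1000/1000) = 13°C.
OAT = ISA + deviation = 13 + (+0.5) = 13.5°C.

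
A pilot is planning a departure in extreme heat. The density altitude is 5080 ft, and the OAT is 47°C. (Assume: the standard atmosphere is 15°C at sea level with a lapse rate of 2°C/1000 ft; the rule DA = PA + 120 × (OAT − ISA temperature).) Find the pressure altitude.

DA = PA + 120 × (OAT − (15 − 2·PA/1000)) = PA + 120·OAT − 1800 + 0.24·PA = 1.24·PA + 120·OAT − 1800.
So 1.24·PA = 5080 − 120 × 47 + 1800 = 1240.
PA = 1240 / 1.24 = 1000 ft.

1000 ft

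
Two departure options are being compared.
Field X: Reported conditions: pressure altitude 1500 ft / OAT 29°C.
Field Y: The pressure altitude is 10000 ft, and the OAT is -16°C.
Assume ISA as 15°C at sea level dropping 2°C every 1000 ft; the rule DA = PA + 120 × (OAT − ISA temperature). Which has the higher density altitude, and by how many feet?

Field Y by 5140 ft

Field X: ISA temp = 12°C, deviation +17°C, DA = 1500 + 120 × 17 = 3540 ft.
Field Y: ISA temp = -5°C, deviation -11°C, DA = 10000 + 120 × (-11) = 8680 ft.
Field Y is higher by 8680 − 3540 = 5140 ft.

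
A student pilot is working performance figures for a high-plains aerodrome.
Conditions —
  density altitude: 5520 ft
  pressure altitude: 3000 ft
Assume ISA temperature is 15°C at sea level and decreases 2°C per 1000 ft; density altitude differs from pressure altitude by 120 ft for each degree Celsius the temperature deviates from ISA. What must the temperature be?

30°C

Density altitude − pressure altitude = 5520 − 3000 = +2520 ft.
At 120 ft/°C that is an ISA deviation of 2520/120 = +21°C.
ISA temperature at 3000 ft = 15 − 2 × (3000/1000) = 9°C.
OAT = ISA + deviation = 9 + (+21) = 30°C.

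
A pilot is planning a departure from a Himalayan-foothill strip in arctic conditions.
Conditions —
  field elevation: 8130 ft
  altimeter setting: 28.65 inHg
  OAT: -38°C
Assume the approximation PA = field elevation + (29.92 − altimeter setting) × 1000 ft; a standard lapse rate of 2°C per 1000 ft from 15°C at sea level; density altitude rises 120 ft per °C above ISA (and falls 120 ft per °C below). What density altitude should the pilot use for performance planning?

5296 ft

Pressure altitude = 8130 + (29.92 − 28.65) × 1000 = 8130 + (+1270) = 9400 ft.
ISA temperature at 9400 ft = 15 − 2 × (9400/1000) = -3.8°C.
ISA deviation = -38 − (-3.8) = -34.2°C.
Density altitude = 9400 + 120 × (-34.2) = 5296 ft.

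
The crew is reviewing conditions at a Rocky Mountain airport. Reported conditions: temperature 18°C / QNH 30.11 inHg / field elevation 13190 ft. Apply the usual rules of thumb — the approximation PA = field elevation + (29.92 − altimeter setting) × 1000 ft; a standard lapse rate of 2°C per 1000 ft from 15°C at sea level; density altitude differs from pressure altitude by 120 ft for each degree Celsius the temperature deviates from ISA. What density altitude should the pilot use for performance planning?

Pressure altitude = 13190 + (29.92 − 30.11) × 1000 = 13190 + (-190) = 13000 ft.
ISA temperature at 13000 ft = 15 − 2 × (13000/1000) = -11°C.
ISA deviation = 18 − (-11) = +29°C.
Density altitude = 13000 + 120 × (29) = 16480 ft.

16480 ft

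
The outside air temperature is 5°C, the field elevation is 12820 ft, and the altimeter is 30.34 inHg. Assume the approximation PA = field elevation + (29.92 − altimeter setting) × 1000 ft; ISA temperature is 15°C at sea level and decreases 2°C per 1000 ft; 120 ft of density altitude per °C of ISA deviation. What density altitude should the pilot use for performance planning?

14176 ft

Pressure altitude = 12820 + (29.92 − 30.34) × 1000 = 12820 + (-420) = 12400 ft.
ISA temperature at 12400 ft = 15 − 2 × (12400/1000) = -9.8°C.
ISA deviation = 5 − (-9.8) = +14.8°C.
Density altitude = 12400 + 120 × (14.8) = 14176 ft.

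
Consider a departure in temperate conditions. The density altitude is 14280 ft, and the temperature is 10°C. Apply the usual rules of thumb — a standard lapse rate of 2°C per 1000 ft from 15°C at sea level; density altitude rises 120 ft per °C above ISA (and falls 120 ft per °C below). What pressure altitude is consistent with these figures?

12000 ft

DA = PA + 120 × (OAT − (15 − 2·PA/1000)) = PA + 120·OAT − 1800 + 0.24·PA = 1.24·PA + 120·OAT − 1800.
So 1.24·PA = 14280 − 120 × 10 + 1800 = 14880.
PA = 14880 / 1.24 = 12000 ft.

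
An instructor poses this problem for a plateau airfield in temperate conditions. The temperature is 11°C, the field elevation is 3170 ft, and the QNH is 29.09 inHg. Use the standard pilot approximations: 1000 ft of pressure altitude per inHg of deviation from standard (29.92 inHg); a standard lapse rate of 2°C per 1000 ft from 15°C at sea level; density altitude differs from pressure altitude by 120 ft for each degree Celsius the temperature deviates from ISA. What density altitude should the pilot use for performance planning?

Pressure altitude = 3170 + (29.92 − 29.09) × 1000 = 3170 + (+830) = 4000 ft.
ISA temperature at 4000 ft = 15 − 2 × (4000/1000) = 7°C.
ISA deviation = 11 − 7 = +4°C.
Density altitude = 4000 + 120 × (4) = 4480 ft.

4480 ft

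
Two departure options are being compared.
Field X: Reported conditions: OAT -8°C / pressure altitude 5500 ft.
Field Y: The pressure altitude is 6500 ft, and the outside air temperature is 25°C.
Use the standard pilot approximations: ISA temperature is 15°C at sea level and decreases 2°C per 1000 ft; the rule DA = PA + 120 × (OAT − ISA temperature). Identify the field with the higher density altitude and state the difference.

Field Y by 5200 ft

Field X: ISA temp = 4°C, deviation -12°C, DA = 5500 + 120 × (-12) = 4060 ft.
Field Y: ISA temp = 2°C, deviation +23°C, DA = 6500 + 120 × 23 = 9260 ft.
Field Y is higher by 9260 − 4060 = 5200 ft.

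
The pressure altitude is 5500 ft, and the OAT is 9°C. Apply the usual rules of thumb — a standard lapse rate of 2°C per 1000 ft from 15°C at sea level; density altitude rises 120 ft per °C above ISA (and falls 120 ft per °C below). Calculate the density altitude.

ISA temperature at 5500 ft = 15 − 2 × (5500/1000) = 4°C.
ISA deviation = 9 − 4 = +5°C.
Density altitude = 5500 + 120 × (5) = 5500 + (+600) = 6100 ft.

6100 ft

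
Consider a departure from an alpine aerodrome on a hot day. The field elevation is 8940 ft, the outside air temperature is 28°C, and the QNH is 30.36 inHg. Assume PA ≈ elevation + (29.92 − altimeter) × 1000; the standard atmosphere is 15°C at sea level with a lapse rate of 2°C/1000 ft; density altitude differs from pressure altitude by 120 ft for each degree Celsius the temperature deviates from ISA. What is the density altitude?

Pressure altitude = 8940 + (29.92 − 30.36) × 1000 = 8940 + (-440) = 8500 ft.
ISA temperature at 8500 ft = 15 − 2 × (8500/1000) = -2°C.
ISA deviation = 28 − (-2) = +30°C.
Density altitude = 8500 + 120 × (30) = 12100 ft.

12100 ft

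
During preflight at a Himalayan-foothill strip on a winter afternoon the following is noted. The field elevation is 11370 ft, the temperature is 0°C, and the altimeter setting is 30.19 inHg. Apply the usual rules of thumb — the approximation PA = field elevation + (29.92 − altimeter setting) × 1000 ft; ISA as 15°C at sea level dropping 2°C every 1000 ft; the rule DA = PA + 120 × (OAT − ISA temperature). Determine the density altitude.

11964 ft

Pressure altitude = 11370 + (29.92 − 30.19) × 1000 = 11370 + (-270) = 11100 ft.
ISA temperature at 11100 ft = 15 − 2 × (11100/1000) = -7.2°C.
ISA deviation = 0 − (-7.2) = +7.2°C.
Density altitude = 11100 + 120 × (7.2) = 11964 ft.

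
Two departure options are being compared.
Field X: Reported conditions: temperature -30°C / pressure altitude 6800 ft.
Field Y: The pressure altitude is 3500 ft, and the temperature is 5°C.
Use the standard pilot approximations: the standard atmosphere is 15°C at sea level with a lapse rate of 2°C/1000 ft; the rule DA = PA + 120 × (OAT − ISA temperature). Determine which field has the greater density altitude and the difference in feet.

Field Y by 108 ft

Field X: ISA temp = 1.4°C, deviation -31.4°C, DA = 6800 + 120 × (-31.4) = 3032 ft.
Field Y: ISA temp = 8°C, deviation -3°C, DA = 3500 + 120 × (-3) = 3140 ft.
Field Y is higher by 3140 − 3032 = 108 ft.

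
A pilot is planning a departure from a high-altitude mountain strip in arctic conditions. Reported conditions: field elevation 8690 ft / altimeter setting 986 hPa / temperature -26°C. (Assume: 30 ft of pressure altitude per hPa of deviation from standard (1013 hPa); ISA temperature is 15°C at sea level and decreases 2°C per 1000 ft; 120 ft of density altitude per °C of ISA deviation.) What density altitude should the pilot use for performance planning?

6860 ft

Pressure altitude = 8690 + (1013 − 986) × 30 = 8690 + (+810) = 9500 ft.
ISA temperature at 9500 ft = 15 − 2 × (9500/1000) = -4°C.
ISA deviation = -26 − (-4) = -22°C.
Density altitude = 9500 + 120 × (-22) = 6860 ft.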